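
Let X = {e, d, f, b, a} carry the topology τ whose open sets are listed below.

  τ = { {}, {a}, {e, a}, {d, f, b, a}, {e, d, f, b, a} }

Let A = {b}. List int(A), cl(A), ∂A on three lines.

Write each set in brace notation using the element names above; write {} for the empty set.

int(A) = {}
cl(A)  = {d, f, b}
∂A     = {d, f, b}

open subsets of A: {}; so int(A) = {}
closure: X∖int(X∖A) = X∖{e, a} = {d, f, b}
∂A = {d, f, b} minus {} = {d, f, b}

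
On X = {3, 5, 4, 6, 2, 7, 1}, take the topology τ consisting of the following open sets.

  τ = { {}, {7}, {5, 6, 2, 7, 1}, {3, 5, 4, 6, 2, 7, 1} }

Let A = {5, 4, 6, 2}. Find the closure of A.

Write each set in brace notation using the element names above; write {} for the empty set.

{3, 5, 4, 6, 2, 1}

X∖A={3, 7, 1}, int(X∖A)={7}, hence cl(A)={3, 5, 4, 6, 2, 1}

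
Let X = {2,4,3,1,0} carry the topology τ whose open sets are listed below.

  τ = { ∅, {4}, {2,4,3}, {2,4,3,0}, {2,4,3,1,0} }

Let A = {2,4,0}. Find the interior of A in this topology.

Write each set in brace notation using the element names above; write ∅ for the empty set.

open subsets of A: ∅, {4}; so int(A) = {4}

{4}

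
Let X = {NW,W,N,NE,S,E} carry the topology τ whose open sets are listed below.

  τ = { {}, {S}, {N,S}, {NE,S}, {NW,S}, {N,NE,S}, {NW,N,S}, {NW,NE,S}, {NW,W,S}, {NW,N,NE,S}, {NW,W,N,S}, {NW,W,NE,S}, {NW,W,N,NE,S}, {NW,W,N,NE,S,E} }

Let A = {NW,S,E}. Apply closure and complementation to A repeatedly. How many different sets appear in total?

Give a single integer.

cl via duality: int({W,N,NE}) = {}, so X∖{} = {NW,W,N,NE,S,E}
Write k for closure, c for complement:
  1. A     = {NW,S,E}
  2. kA    = {NW,W,N,NE,S,E}
  3. cA    = {W,N,NE}
  4. ckA   = {}
  5. kcA   = {W,N,NE,E}
  6. ckcA  = {NW,S}
applying k or c yields no new set

6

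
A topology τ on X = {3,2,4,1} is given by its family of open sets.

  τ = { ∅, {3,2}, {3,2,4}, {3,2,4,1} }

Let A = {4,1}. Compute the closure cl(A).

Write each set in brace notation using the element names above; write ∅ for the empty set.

closure: X∖int(X∖A) = X∖{3,2} = {4,1}

{4,1}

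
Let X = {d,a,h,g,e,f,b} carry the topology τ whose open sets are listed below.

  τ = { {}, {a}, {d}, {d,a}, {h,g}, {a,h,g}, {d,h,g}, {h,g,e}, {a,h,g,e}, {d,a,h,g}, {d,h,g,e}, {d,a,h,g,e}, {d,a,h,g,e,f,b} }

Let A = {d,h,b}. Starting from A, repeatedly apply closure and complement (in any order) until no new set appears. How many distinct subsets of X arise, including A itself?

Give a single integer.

10

cl via duality: int({a,g,e,f}) = {a}, so X∖{a} = {d,h,g,e,f,b}
Write k for closure, c for complement:
  1. A     = {d,h,b}
  2. kA    = {d,h,g,e,f,b}
  3. cA    = {a,g,e,f}
  4. ckA   = {a}
  5. kcA   = {a,h,g,e,f,b}
  6. kckA  = {a,f,b}
  7. ckcA  = {d}
  8. ckckA = {d,h,g,e}
  9. kckcA = {d,f,b}
  10. ckckcA = {a,h,g,e}
applying k or c yields no new set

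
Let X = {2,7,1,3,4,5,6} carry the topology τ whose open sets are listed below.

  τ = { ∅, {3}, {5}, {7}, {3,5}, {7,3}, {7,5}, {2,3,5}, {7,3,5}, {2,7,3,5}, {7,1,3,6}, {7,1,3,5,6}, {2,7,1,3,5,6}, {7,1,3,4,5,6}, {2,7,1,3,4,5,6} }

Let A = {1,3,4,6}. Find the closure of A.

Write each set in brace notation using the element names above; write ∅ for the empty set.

{2,1,3,4,6}

X∖A={2,7,5}, int(X∖A)={7,5}, hence cl(A)={2,1,3,4,6}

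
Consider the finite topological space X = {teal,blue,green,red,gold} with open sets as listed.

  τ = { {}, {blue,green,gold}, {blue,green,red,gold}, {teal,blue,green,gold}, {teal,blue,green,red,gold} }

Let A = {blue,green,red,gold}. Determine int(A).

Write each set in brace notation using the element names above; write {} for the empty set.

{blue,green,red,gold}

U open, U⊆A: {}, {blue,green,gold}, {blue,green,red,gold}. int(A) = ⋃ = {blue,green,red,gold}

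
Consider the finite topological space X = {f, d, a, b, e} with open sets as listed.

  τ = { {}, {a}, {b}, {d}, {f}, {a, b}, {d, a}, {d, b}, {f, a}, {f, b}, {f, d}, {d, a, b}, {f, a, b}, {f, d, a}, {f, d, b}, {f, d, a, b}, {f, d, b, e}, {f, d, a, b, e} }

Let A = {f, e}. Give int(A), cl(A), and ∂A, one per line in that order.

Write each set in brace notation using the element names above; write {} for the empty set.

int(A) = {f}
cl(A)  = {f, e}
∂A     = {e}

opens ⊆ A: {}, {f}; union → int = {f}
complement {d, a, b}; its interior {d, a, b}; cl(A) = X∖{d, a, b} = {f, e}
boundary = {f, e} ∖ {f} = {e}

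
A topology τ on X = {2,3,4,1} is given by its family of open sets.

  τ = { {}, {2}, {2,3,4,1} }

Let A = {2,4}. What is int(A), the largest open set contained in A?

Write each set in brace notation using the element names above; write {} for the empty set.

{2}

open subsets of A: {}, {2}; so int(A) = {2}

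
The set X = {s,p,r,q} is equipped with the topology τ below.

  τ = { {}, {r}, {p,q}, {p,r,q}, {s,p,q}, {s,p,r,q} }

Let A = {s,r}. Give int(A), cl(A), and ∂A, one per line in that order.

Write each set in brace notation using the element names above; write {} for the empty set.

int(A) = {r}
cl(A)  = {s,r}
∂A     = {s}

opens ⊆ A: {}, {r}; union → int = {r}
complement {p,q}; its interior {p,q}; cl(A) = X∖{p,q} = {s,r}
boundary = {s,r} ∖ {r} = {s}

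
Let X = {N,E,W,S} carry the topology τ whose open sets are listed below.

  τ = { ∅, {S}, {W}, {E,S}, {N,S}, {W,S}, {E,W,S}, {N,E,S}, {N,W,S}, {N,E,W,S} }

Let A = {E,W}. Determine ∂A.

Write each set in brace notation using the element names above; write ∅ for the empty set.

opens ⊆ A: ∅, {W}; union → int = {W}
complement {N,S}; its interior {N,S}; cl(A) = X∖{N,S} = {E,W}
boundary = {E,W} ∖ {W} = {E}

{E}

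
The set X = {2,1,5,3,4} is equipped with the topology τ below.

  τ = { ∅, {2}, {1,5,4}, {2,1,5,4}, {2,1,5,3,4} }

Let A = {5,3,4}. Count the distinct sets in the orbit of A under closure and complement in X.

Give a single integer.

8

closure: X∖int(X∖A) = X∖{2} = {1,5,3,4}
Let k=closure and c=complement:
  1. A     = {5,3,4}
  2. kA    = {1,5,3,4}
  3. cA    = {2,1}
  4. ckA   = {2}
  5. kcA   = {2,1,5,3,4}
  6. kckA  = {2,3}
  7. ckcA  = ∅
  8. ckckA = {1,5,4}
— saturated at 8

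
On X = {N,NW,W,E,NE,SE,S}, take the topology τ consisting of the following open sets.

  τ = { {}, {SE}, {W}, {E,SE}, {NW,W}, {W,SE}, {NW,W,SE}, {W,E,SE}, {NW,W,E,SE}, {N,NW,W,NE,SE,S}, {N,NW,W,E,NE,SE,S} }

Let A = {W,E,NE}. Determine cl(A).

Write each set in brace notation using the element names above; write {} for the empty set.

closure: X∖int(X∖A) = X∖{SE} = {N,NW,W,E,NE,S}

{N,NW,W,E,NE,S}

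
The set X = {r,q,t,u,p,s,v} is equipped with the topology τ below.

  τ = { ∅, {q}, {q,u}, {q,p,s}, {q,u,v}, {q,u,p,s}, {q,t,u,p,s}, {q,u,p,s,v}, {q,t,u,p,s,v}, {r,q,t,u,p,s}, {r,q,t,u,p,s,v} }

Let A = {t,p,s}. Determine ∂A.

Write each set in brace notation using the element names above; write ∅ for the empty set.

{r,t,p,s}

interior: largest open inside A is ∅ (from ∅)
cl via duality: int({r,q,u,v}) = {q,u,v}, so X∖{q,u,v} = {r,t,p,s}
cl∖int = {r,t,p,s}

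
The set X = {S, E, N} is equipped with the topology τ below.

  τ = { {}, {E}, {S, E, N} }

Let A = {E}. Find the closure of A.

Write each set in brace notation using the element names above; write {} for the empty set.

X∖A={S, N}, int(X∖A)={}, hence cl(A)={S, E, N}

{S, E, N}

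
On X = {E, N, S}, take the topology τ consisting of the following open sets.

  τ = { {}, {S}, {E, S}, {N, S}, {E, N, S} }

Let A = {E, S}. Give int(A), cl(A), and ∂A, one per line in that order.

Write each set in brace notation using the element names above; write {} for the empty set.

open subsets of A: {}, {S}, {E, S}; so int(A) = {E, S}
closure: X∖int(X∖A) = X∖{} = {E, N, S}
∂A = {E, N, S} minus {E, S} = {N}

int(A) = {E, S}
cl(A)  = {E, N, S}
∂A     = {N}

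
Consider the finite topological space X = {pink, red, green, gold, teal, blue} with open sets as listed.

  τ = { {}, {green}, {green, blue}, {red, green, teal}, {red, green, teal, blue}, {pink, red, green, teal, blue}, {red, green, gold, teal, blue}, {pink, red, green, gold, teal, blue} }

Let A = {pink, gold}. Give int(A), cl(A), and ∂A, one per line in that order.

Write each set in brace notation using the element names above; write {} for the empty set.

open subsets of A: {}; so int(A) = {}
closure: X∖int(X∖A) = X∖{red, green, teal, blue} = {pink, gold}
∂A = {pink, gold} minus {} = {pink, gold}

int(A) = {}
cl(A)  = {pink, gold}
∂A     = {pink, gold}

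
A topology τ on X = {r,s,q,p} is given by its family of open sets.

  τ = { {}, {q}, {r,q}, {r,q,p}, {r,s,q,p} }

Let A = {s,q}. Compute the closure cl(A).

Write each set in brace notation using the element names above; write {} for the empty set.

complement {r,p}; its interior {}; cl(A) = X∖{} = {r,s,q,p}

{r,s,q,p}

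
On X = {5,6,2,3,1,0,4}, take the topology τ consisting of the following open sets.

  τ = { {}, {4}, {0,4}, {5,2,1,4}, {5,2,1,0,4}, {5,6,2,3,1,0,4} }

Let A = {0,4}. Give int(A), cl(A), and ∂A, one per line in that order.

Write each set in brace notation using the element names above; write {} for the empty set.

int(A) = {0,4}
cl(A)  = {5,6,2,3,1,0,4}
∂A     = {5,6,2,3,1}

interior: largest open inside A is {0,4} (from {}, {4}, {0,4})
cl via duality: int({5,6,2,3,1}) = {}, so X∖{} = {5,6,2,3,1,0,4}
cl∖int = {5,6,2,3,1}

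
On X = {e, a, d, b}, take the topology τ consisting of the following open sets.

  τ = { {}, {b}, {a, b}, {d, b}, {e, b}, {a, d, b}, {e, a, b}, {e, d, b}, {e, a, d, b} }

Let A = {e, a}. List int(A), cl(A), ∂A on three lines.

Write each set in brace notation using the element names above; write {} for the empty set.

int(A) = {}
cl(A)  = {e, a}
∂A     = {e, a}

opens ⊆ A: {}; union → int = {}
complement {d, b}; its interior {d, b}; cl(A) = X∖{d, b} = {e, a}
boundary = {e, a} ∖ {} = {e, a}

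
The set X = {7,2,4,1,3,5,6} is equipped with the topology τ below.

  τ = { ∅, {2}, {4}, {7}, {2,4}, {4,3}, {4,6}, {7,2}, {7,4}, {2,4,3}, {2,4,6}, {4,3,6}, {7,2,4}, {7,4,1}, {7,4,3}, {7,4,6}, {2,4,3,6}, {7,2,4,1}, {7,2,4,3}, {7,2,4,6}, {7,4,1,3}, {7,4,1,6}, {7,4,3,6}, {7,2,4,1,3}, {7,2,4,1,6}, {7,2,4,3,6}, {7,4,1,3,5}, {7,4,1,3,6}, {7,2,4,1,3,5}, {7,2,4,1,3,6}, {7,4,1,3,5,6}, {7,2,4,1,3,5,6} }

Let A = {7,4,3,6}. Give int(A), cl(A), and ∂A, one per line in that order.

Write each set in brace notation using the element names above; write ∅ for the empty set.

int(A) = {7,4,3,6}
cl(A)  = {7,4,1,3,5,6}
∂A     = {1,5}

U open, U⊆A: ∅, {4}, {7}, {4,3}, {7,4}, {4,6}, {7,4,6}, {4,3,6}, {7,4,3}, {7,4,3,6}. int(A) = ⋃ = {7,4,3,6}
X∖A={2,1,5}, int(X∖A)={2}, hence cl(A)={7,4,1,3,5,6}
∂A: remove int from cl → {1,5}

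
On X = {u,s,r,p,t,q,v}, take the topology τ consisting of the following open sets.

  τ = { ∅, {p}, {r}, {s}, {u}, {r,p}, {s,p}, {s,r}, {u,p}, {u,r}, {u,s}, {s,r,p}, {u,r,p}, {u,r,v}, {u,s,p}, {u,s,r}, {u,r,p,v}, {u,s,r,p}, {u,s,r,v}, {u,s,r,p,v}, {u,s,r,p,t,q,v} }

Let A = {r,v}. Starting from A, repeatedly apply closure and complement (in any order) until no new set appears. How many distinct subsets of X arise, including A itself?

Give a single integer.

6

cl via duality: int({u,s,p,t,q}) = {u,s,p}, so X∖{u,s,p} = {r,t,q,v}
Write k for closure, c for complement:
  1. A     = {r,v}
  2. kA    = {r,t,q,v}
  3. cA    = {u,s,p,t,q}
  4. ckA   = {u,s,p}
  5. kcA   = {u,s,p,t,q,v}
  6. ckcA  = {r}
applying k or c yields no new set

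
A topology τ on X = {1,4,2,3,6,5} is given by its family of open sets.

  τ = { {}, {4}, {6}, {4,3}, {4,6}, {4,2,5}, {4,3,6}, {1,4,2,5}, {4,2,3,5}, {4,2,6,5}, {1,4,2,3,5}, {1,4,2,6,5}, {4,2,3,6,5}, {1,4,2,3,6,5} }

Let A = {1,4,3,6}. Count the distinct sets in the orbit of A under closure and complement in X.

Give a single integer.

complement {2,5}; its interior {}; cl(A) = X∖{} = {1,4,2,3,6,5}
With k = closure, c = complement:
  1. A     = {1,4,3,6}
  2. kA    = {1,4,2,3,6,5}
  3. cA    = {2,5}
  4. ckA   = {}
  5. kcA   = {1,2,5}
  6. ckcA  = {4,3,6}
k, c of each give nothing new

6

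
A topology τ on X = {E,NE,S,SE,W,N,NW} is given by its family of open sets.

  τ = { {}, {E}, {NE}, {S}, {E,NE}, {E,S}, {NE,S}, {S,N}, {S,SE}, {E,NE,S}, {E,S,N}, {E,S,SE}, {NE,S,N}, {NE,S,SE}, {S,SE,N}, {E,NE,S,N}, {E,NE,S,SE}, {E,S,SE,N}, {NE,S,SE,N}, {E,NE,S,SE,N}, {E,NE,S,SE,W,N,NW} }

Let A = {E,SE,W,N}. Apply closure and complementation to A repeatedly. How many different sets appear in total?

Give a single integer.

X∖A={NE,S,NW}, int(X∖A)={NE,S}, hence cl(A)={E,SE,W,N,NW}
Orbit (k=closure, c=complement):
  1. A     = {E,SE,W,N}
  2. kA    = {E,SE,W,N,NW}
  3. cA    = {NE,S,NW}
  4. ckA   = {NE,S}
  5. kcA   = {NE,S,SE,W,N,NW}
  6. ckcA  = {E}
  7. kckcA = {E,W,NW}
  8. ckckcA = {NE,S,SE,N}
(closed under both — stop)

8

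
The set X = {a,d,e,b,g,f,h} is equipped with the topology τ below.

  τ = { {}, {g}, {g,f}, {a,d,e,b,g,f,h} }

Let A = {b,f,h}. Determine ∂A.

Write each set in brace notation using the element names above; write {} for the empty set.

U open, U⊆A: {}. int(A) = ⋃ = {}
X∖A={a,d,e,g}, int(X∖A)={g}, hence cl(A)={a,d,e,b,f,h}
∂A: remove int from cl → {a,d,e,b,f,h}

{a,d,e,b,f,h}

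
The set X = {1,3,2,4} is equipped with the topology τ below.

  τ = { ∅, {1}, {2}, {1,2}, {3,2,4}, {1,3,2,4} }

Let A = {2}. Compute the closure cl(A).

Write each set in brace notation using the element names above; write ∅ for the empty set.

closure: X∖int(X∖A) = X∖{1} = {3,2,4}

{3,2,4}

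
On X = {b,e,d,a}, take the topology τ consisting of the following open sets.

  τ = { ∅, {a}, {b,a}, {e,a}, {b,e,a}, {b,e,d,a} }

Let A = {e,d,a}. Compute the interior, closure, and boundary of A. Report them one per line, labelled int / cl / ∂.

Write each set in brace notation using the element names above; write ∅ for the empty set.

int(A) = {e,a}
cl(A)  = {b,e,d,a}
∂A     = {b,d}

U open, U⊆A: ∅, {a}, {e,a}. int(A) = ⋃ = {e,a}
X∖A={b}, int(X∖A)=∅, hence cl(A)={b,e,d,a}
∂A: remove int from cl → {b,d}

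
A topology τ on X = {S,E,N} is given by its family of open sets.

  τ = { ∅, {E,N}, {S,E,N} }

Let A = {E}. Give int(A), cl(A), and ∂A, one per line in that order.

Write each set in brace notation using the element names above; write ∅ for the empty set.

interior: largest open inside A is ∅ (from ∅)
cl via duality: int({S,N}) = ∅, so X∖∅ = {S,E,N}
cl∖int = {S,E,N}

int(A) = ∅
cl(A)  = {S,E,N}
∂A     = {S,E,N}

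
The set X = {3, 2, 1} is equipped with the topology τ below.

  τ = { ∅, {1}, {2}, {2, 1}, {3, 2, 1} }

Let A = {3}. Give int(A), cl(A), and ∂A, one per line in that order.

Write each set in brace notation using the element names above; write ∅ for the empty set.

interior: largest open inside A is ∅ (from ∅)
cl via duality: int({2, 1}) = {2, 1}, so X∖{2, 1} = {3}
cl∖int = {3}

int(A) = ∅
cl(A)  = {3}
∂A     = {3}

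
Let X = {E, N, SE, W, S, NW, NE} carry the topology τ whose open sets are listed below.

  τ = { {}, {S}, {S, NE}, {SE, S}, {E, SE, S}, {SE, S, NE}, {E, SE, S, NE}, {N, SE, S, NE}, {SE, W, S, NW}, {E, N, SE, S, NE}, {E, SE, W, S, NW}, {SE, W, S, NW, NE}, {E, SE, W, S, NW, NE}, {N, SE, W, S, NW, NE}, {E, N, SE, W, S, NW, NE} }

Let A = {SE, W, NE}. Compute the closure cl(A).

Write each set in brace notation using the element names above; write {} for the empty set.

closure: X∖int(X∖A) = X∖{S} = {E, N, SE, W, NW, NE}

{E, N, SE, W, NW, NE}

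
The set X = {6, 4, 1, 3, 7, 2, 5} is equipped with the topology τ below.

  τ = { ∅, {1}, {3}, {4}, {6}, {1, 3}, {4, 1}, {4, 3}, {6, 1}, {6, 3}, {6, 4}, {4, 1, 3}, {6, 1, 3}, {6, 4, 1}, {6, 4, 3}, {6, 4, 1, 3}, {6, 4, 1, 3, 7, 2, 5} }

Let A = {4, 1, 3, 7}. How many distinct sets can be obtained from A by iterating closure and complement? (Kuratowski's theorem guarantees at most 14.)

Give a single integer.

6

complement {6, 2, 5}; its interior {6}; cl(A) = X∖{6} = {4, 1, 3, 7, 2, 5}
With k = closure, c = complement:
  1. A     = {4, 1, 3, 7}
  2. kA    = {4, 1, 3, 7, 2, 5}
  3. cA    = {6, 2, 5}
  4. ckA   = {6}
  5. kcA   = {6, 7, 2, 5}
  6. ckcA  = {4, 1, 3}
k, c of each give nothing new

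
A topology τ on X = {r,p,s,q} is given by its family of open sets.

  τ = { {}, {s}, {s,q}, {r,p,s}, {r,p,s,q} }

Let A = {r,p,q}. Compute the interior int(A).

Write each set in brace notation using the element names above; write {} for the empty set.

open subsets of A: {}; so int(A) = {}

{}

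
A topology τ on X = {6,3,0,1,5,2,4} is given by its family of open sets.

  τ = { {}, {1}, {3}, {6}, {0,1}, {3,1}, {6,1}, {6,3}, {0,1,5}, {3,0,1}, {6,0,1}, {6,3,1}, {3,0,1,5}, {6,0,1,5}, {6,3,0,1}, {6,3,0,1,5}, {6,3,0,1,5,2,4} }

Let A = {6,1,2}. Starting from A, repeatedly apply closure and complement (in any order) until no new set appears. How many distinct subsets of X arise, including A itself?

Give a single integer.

8

cl via duality: int({3,0,5,4}) = {3}, so X∖{3} = {6,0,1,5,2,4}
Write k for closure, c for complement:
  1. A     = {6,1,2}
  2. kA    = {6,0,1,5,2,4}
  3. cA    = {3,0,5,4}
  4. ckA   = {3}
  5. kcA   = {3,0,5,2,4}
  6. kckA  = {3,2,4}
  7. ckcA  = {6,1}
  8. ckckA = {6,0,1,5}
applying k or c yields no new set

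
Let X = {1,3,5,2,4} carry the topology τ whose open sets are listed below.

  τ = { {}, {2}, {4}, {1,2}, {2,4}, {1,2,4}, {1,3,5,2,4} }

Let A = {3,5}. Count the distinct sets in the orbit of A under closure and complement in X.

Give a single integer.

closure: X∖int(X∖A) = X∖{1,2,4} = {3,5}
Let k=closure and c=complement:
  1. A     = {3,5}
  2. cA    = {1,2,4}
  3. kcA   = {1,3,5,2,4}
  4. ckcA  = {}
— saturated at 4

4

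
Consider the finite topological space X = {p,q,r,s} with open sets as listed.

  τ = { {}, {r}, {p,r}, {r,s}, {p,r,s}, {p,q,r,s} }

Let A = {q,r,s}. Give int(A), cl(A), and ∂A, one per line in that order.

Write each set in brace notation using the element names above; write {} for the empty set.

int(A) = {r,s}
cl(A)  = {p,q,r,s}
∂A     = {p,q}

interior: largest open inside A is {r,s} (from {}, {r}, {r,s})
cl via duality: int({p}) = {}, so X∖{} = {p,q,r,s}
cl∖int = {p,q}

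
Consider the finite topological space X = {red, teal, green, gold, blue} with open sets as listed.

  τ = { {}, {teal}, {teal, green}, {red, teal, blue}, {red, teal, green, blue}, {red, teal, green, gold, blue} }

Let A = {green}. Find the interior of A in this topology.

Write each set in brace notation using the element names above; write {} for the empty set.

open subsets of A: {}; so int(A) = {}

{}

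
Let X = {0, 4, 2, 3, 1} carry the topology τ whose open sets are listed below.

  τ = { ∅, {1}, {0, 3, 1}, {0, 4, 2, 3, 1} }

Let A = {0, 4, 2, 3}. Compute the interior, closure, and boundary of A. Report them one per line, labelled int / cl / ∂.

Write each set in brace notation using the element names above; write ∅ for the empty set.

opens ⊆ A: ∅; union → int = ∅
complement {1}; its interior {1}; cl(A) = X∖{1} = {0, 4, 2, 3}
boundary = {0, 4, 2, 3} ∖ ∅ = {0, 4, 2, 3}

int(A) = ∅
cl(A)  = {0, 4, 2, 3}
∂A     = {0, 4, 2, 3}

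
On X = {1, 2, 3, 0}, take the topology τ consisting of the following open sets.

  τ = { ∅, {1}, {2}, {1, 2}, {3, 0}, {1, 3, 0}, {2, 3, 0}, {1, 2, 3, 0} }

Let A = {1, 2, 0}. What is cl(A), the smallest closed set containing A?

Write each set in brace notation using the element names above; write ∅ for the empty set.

{1, 2, 3, 0}

closure: X∖int(X∖A) = X∖∅ = {1, 2, 3, 0}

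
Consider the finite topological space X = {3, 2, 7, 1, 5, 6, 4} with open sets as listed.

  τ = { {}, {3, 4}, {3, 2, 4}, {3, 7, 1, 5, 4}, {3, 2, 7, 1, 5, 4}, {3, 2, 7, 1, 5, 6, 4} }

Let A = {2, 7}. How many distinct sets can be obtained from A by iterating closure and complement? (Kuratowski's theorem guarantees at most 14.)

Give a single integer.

complement {3, 1, 5, 6, 4}; its interior {3, 4}; cl(A) = X∖{3, 4} = {2, 7, 1, 5, 6}
With k = closure, c = complement:
  1. A     = {2, 7}
  2. kA    = {2, 7, 1, 5, 6}
  3. cA    = {3, 1, 5, 6, 4}
  4. ckA   = {3, 4}
  5. kcA   = {3, 2, 7, 1, 5, 6, 4}
  6. ckcA  = {}
k, c of each give nothing new

6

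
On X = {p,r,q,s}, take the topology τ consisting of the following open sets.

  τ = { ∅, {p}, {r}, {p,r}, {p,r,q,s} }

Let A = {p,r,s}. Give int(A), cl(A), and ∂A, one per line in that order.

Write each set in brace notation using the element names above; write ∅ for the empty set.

int(A) = {p,r}
cl(A)  = {p,r,q,s}
∂A     = {q,s}

opens ⊆ A: ∅, {r}, {p}, {p,r}; union → int = {p,r}
complement {q}; its interior ∅; cl(A) = X∖∅ = {p,r,q,s}
boundary = {p,r,q,s} ∖ {p,r} = {q,s}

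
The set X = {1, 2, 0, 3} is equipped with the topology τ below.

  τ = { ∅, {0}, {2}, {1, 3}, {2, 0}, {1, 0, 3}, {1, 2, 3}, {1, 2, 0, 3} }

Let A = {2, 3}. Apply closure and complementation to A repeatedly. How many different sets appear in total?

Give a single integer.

cl via duality: int({1, 0}) = {0}, so X∖{0} = {1, 2, 3}
Write k for closure, c for complement:
  1. A     = {2, 3}
  2. kA    = {1, 2, 3}
  3. cA    = {1, 0}
  4. ckA   = {0}
  5. kcA   = {1, 0, 3}
  6. ckcA  = {2}
applying k or c yields no new set

6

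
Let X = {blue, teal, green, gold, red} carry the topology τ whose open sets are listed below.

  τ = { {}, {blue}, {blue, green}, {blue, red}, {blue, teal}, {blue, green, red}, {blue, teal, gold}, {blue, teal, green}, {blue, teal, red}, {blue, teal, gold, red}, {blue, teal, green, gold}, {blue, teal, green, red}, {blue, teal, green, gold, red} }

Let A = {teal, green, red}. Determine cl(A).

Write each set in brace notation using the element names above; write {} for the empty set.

cl via duality: int({blue, gold}) = {blue}, so X∖{blue} = {teal, green, gold, red}

{teal, green, gold, red}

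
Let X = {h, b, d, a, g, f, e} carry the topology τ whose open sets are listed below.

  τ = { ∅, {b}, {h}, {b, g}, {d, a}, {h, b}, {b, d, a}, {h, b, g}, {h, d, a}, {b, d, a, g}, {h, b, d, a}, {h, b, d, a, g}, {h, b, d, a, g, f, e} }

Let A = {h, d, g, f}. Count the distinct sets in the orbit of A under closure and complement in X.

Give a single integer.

12

cl via duality: int({b, a, e}) = {b}, so X∖{b} = {h, d, a, g, f, e}
Write k for closure, c for complement:
  1. A     = {h, d, g, f}
  2. kA    = {h, d, a, g, f, e}
  3. cA    = {b, a, e}
  4. ckA   = {b}
  5. kcA   = {b, d, a, g, f, e}
  6. kckA  = {b, g, f, e}
  7. ckcA  = {h}
  8. ckckA = {h, d, a}
  9. kckcA = {h, f, e}
  10. kckckA = {h, d, a, f, e}
  11. ckckcA = {b, d, a, g}
  12. ckckckA = {b, g}
applying k or c yields no new set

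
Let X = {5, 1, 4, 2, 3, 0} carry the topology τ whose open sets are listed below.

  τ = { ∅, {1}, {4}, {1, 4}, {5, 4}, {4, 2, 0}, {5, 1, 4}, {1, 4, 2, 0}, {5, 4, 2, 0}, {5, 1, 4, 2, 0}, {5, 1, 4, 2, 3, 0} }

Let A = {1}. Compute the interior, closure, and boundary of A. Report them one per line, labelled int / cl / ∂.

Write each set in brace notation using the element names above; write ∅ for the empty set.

open subsets of A: ∅, {1}; so int(A) = {1}
closure: X∖int(X∖A) = X∖{5, 4, 2, 0} = {1, 3}
∂A = {1, 3} minus {1} = {3}

int(A) = {1}
cl(A)  = {1, 3}
∂A     = {3}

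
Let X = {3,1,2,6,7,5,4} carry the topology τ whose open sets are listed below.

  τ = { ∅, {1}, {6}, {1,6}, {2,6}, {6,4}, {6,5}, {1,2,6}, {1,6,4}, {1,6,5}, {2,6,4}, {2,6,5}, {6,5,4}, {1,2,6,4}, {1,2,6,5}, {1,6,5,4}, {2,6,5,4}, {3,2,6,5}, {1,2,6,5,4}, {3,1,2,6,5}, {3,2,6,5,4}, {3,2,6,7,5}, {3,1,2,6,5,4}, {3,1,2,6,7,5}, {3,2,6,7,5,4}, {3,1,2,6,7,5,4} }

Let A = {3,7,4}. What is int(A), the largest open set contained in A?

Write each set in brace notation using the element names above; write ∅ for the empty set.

interior: largest open inside A is ∅ (from ∅)

∅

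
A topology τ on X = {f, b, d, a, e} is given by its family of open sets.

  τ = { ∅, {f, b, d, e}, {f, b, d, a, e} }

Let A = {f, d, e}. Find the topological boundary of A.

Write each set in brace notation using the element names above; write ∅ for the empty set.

interior: largest open inside A is ∅ (from ∅)
cl via duality: int({b, a}) = ∅, so X∖∅ = {f, b, d, a, e}
cl∖int = {f, b, d, a, e}

{f, b, d, a, e}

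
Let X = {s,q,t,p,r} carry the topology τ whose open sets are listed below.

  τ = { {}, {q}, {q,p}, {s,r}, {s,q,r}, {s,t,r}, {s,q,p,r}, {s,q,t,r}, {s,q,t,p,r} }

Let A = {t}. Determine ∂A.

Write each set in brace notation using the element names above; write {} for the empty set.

{t}

opens ⊆ A: {}; union → int = {}
complement {s,q,p,r}; its interior {s,q,p,r}; cl(A) = X∖{s,q,p,r} = {t}
boundary = {t} ∖ {} = {t}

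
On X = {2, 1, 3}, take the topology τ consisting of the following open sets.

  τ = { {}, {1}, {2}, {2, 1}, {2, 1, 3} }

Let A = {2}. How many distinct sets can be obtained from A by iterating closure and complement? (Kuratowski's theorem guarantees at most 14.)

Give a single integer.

complement {1, 3}; its interior {1}; cl(A) = X∖{1} = {2, 3}
With k = closure, c = complement:
  1. A     = {2}
  2. kA    = {2, 3}
  3. cA    = {1, 3}
  4. ckA   = {1}
k, c of each give nothing new

4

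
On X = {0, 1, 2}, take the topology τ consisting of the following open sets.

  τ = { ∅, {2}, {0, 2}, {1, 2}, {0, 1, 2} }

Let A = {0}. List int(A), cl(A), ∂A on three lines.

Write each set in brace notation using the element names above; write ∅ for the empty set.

int(A) = ∅
cl(A)  = {0}
∂A     = {0}

open subsets of A: ∅; so int(A) = ∅
closure: X∖int(X∖A) = X∖{1, 2} = {0}
∂A = {0} minus ∅ = {0}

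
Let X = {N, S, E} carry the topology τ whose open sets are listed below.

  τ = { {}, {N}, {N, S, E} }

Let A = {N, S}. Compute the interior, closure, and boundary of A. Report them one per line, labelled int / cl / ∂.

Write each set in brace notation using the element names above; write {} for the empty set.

open subsets of A: {}, {N}; so int(A) = {N}
closure: X∖int(X∖A) = X∖{} = {N, S, E}
∂A = {N, S, E} minus {N} = {S, E}

int(A) = {N}
cl(A)  = {N, S, E}
∂A     = {S, E}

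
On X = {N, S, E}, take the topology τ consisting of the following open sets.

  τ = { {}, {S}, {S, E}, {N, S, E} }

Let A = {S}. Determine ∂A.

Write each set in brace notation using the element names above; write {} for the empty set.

{N, E}

opens ⊆ A: {}, {S}; union → int = {S}
complement {N, E}; its interior {}; cl(A) = X∖{} = {N, S, E}
boundary = {N, S, E} ∖ {S} = {N, E}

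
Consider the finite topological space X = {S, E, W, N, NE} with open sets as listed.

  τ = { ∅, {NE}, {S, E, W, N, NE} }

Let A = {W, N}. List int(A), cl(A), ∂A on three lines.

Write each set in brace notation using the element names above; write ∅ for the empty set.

int(A) = ∅
cl(A)  = {S, E, W, N}
∂A     = {S, E, W, N}

open subsets of A: ∅; so int(A) = ∅
closure: X∖int(X∖A) = X∖{NE} = {S, E, W, N}
∂A = {S, E, W, N} minus ∅ = {S, E, W, N}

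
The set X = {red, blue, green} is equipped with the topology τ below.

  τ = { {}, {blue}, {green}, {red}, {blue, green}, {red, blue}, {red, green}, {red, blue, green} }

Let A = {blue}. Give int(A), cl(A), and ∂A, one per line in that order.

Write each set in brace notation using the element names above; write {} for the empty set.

int(A) = {blue}
cl(A)  = {blue}
∂A     = {}

opens ⊆ A: {}, {blue}; union → int = {blue}
complement {red, green}; its interior {red, green}; cl(A) = X∖{red, green} = {blue}
boundary = {blue} ∖ {blue} = {}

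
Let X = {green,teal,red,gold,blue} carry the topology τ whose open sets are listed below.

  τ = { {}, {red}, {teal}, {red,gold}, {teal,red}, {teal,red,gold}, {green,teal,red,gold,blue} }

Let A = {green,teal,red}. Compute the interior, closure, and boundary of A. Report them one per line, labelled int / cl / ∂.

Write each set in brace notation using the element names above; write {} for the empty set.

int(A) = {teal,red}
cl(A)  = {green,teal,red,gold,blue}
∂A     = {green,gold,blue}

interior: largest open inside A is {teal,red} (from {}, {red}, {teal}, {teal,red})
cl via duality: int({gold,blue}) = {}, so X∖{} = {green,teal,red,gold,blue}
cl∖int = {green,gold,blue}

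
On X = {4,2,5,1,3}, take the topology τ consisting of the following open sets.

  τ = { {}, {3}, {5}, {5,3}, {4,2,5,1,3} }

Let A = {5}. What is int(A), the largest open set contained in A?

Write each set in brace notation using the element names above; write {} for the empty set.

{5}

open subsets of A: {}, {5}; so int(A) = {5}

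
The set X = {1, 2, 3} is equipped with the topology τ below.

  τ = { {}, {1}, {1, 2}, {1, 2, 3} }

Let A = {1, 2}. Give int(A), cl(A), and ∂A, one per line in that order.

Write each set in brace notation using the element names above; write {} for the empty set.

interior: largest open inside A is {1, 2} (from {}, {1}, {1, 2})
cl via duality: int({3}) = {}, so X∖{} = {1, 2, 3}
cl∖int = {3}

int(A) = {1, 2}
cl(A)  = {1, 2, 3}
∂A     = {3}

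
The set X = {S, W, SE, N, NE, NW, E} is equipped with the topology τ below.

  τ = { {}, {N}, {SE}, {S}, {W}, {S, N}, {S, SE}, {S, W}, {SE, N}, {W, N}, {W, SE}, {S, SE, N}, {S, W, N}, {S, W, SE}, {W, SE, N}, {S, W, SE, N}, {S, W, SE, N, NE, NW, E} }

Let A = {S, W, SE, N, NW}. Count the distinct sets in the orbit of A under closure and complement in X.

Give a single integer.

closure: X∖int(X∖A) = X∖{} = {S, W, SE, N, NE, NW, E}
Let k=closure and c=complement:
  1. A     = {S, W, SE, N, NW}
  2. kA    = {S, W, SE, N, NE, NW, E}
  3. cA    = {NE, E}
  4. ckA   = {}
  5. kcA   = {NE, NW, E}
  6. ckcA  = {S, W, SE, N}
— saturated at 6

6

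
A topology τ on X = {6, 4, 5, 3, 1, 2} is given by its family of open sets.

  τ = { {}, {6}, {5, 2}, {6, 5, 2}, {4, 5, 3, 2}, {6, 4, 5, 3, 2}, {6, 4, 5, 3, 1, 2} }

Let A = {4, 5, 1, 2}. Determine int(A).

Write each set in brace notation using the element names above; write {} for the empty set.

U open, U⊆A: {}, {5, 2}. int(A) = ⋃ = {5, 2}

{5, 2}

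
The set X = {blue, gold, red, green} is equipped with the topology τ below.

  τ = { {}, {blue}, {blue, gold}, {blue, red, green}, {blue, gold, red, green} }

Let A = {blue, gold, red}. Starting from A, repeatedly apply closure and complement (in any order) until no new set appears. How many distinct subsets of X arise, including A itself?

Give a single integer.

6

X∖A={green}, int(X∖A)={}, hence cl(A)={blue, gold, red, green}
Orbit (k=closure, c=complement):
  1. A     = {blue, gold, red}
  2. kA    = {blue, gold, red, green}
  3. cA    = {green}
  4. ckA   = {}
  5. kcA   = {red, green}
  6. ckcA  = {blue, gold}
(closed under both — stop)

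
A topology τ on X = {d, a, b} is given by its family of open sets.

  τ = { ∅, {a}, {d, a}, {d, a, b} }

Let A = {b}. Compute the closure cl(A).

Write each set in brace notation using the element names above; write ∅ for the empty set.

{b}

complement {d, a}; its interior {d, a}; cl(A) = X∖{d, a} = {b}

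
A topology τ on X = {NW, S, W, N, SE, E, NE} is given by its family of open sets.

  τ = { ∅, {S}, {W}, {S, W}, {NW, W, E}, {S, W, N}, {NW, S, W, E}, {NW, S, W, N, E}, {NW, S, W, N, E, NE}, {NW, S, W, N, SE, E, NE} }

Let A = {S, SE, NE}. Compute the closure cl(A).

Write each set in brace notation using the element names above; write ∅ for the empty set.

{S, N, SE, NE}

X∖A={NW, W, N, E}, int(X∖A)={NW, W, E}, hence cl(A)={S, N, SE, NE}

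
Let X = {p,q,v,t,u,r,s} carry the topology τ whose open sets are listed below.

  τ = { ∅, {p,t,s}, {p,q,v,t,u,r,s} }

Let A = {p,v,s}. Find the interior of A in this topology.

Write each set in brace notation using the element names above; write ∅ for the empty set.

interior: largest open inside A is ∅ (from ∅)

∅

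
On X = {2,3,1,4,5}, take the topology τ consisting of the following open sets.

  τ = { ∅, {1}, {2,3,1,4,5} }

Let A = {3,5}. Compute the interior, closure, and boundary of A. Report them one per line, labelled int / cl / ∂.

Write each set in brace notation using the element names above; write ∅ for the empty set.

open subsets of A: ∅; so int(A) = ∅
closure: X∖int(X∖A) = X∖{1} = {2,3,4,5}
∂A = {2,3,4,5} minus ∅ = {2,3,4,5}

int(A) = ∅
cl(A)  = {2,3,4,5}
∂A     = {2,3,4,5}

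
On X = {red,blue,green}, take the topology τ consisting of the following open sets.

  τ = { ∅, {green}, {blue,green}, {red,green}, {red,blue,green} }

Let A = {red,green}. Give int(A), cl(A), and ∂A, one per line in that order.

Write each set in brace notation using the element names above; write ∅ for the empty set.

int(A) = {red,green}
cl(A)  = {red,blue,green}
∂A     = {blue}

open subsets of A: ∅, {green}, {red,green}; so int(A) = {red,green}
closure: X∖int(X∖A) = X∖∅ = {red,blue,green}
∂A = {red,blue,green} minus {red,green} = {blue}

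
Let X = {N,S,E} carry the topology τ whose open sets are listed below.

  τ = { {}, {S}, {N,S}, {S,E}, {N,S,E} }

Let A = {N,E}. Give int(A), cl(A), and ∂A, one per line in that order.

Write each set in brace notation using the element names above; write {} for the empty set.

int(A) = {}
cl(A)  = {N,E}
∂A     = {N,E}

open subsets of A: {}; so int(A) = {}
closure: X∖int(X∖A) = X∖{S} = {N,E}
∂A = {N,E} minus {} = {N,E}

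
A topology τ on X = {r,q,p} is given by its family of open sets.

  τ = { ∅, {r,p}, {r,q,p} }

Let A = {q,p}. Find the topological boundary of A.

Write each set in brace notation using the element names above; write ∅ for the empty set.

U open, U⊆A: ∅. int(A) = ⋃ = ∅
X∖A={r}, int(X∖A)=∅, hence cl(A)={r,q,p}
∂A: remove int from cl → {r,q,p}

{r,q,p}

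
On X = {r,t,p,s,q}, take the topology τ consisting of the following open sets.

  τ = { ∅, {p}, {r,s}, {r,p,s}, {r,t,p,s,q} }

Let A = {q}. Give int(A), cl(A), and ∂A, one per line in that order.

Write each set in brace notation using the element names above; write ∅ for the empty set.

int(A) = ∅
cl(A)  = {t,q}
∂A     = {t,q}

interior: largest open inside A is ∅ (from ∅)
cl via duality: int({r,t,p,s}) = {r,p,s}, so X∖{r,p,s} = {t,q}
cl∖int = {t,q}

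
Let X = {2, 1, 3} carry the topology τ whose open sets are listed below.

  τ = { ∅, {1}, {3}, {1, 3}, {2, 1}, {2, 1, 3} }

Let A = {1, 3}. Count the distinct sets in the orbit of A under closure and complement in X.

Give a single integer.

X∖A={2}, int(X∖A)=∅, hence cl(A)={2, 1, 3}
Orbit (k=closure, c=complement):
  1. A     = {1, 3}
  2. kA    = {2, 1, 3}
  3. cA    = {2}
  4. ckA   = ∅
(closed under both — stop)

4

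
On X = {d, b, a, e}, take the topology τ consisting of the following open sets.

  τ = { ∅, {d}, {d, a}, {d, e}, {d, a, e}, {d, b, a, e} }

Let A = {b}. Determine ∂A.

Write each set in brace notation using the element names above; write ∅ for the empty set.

{b}

U open, U⊆A: ∅. int(A) = ⋃ = ∅
X∖A={d, a, e}, int(X∖A)={d, a, e}, hence cl(A)={b}
∂A: remove int from cl → {b}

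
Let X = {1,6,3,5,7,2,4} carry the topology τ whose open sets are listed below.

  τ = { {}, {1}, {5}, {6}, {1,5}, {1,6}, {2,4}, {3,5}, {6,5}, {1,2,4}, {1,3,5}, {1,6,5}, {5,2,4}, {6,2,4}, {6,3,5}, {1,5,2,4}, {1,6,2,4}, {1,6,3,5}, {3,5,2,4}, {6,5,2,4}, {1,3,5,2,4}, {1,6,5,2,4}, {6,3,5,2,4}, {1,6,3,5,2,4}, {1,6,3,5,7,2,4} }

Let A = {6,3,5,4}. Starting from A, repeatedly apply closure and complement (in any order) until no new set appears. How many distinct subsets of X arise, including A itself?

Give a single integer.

10

X∖A={1,7,2}, int(X∖A)={1}, hence cl(A)={6,3,5,7,2,4}
Orbit (k=closure, c=complement):
  1. A     = {6,3,5,4}
  2. kA    = {6,3,5,7,2,4}
  3. cA    = {1,7,2}
  4. ckA   = {1}
  5. kcA   = {1,7,2,4}
  6. kckA  = {1,7}
  7. ckcA  = {6,3,5}
  8. ckckA = {6,3,5,2,4}
  9. kckcA = {6,3,5,7}
  10. ckckcA = {1,2,4}
(closed under both — stop)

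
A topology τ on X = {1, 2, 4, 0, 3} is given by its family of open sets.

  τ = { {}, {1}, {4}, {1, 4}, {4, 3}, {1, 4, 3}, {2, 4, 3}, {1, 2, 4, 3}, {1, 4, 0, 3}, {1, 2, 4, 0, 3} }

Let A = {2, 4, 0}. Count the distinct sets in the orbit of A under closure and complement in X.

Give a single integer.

X∖A={1, 3}, int(X∖A)={1}, hence cl(A)={2, 4, 0, 3}
Orbit (k=closure, c=complement):
  1. A     = {2, 4, 0}
  2. kA    = {2, 4, 0, 3}
  3. cA    = {1, 3}
  4. ckA   = {1}
  5. kcA   = {1, 2, 0, 3}
  6. kckA  = {1, 0}
  7. ckcA  = {4}
  8. ckckA = {2, 4, 3}
(closed under both — stop)

8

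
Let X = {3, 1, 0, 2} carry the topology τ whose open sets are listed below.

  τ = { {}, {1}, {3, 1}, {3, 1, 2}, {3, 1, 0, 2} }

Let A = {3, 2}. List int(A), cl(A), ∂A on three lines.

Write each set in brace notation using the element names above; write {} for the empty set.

opens ⊆ A: {}; union → int = {}
complement {1, 0}; its interior {1}; cl(A) = X∖{1} = {3, 0, 2}
boundary = {3, 0, 2} ∖ {} = {3, 0, 2}

int(A) = {}
cl(A)  = {3, 0, 2}
∂A     = {3, 0, 2}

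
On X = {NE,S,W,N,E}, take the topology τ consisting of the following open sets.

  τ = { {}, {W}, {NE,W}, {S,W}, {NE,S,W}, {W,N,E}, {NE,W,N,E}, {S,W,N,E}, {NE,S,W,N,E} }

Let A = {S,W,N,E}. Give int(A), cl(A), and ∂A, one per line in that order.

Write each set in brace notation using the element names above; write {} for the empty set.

opens ⊆ A: {}, {W}, {S,W}, {W,N,E}, {S,W,N,E}; union → int = {S,W,N,E}
complement {NE}; its interior {}; cl(A) = X∖{} = {NE,S,W,N,E}
boundary = {NE,S,W,N,E} ∖ {S,W,N,E} = {NE}

int(A) = {S,W,N,E}
cl(A)  = {NE,S,W,N,E}
∂A     = {NE}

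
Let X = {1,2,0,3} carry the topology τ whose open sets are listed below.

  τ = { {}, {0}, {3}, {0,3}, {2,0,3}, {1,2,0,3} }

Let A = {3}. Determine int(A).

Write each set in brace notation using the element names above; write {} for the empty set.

opens ⊆ A: {}, {3}; union → int = {3}

{3}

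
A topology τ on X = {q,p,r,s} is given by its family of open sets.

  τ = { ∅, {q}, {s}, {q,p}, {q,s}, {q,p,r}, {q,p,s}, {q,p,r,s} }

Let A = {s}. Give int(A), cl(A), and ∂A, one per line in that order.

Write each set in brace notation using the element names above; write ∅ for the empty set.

int(A) = {s}
cl(A)  = {s}
∂A     = ∅

open subsets of A: ∅, {s}; so int(A) = {s}
closure: X∖int(X∖A) = X∖{q,p,r} = {s}
∂A = {s} minus {s} = ∅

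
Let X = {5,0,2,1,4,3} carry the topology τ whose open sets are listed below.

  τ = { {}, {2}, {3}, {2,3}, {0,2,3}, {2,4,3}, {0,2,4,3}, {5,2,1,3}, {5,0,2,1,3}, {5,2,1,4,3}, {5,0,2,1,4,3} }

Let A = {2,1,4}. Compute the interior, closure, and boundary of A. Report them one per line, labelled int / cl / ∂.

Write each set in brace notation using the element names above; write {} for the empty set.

U open, U⊆A: {}, {2}. int(A) = ⋃ = {2}
X∖A={5,0,3}, int(X∖A)={3}, hence cl(A)={5,0,2,1,4}
∂A: remove int from cl → {5,0,1,4}

int(A) = {2}
cl(A)  = {5,0,2,1,4}
∂A     = {5,0,1,4}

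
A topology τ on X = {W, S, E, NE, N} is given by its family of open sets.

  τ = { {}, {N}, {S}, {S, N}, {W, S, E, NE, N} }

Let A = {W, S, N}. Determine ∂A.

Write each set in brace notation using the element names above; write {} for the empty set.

{W, E, NE}

opens ⊆ A: {}, {N}, {S}, {S, N}; union → int = {S, N}
complement {E, NE}; its interior {}; cl(A) = X∖{} = {W, S, E, NE, N}
boundary = {W, S, E, NE, N} ∖ {S, N} = {W, E, NE}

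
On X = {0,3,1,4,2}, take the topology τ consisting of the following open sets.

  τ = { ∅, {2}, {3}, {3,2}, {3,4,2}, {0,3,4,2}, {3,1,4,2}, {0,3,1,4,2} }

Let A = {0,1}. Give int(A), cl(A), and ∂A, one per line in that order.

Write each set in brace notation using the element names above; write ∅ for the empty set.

int(A) = ∅
cl(A)  = {0,1}
∂A     = {0,1}

opens ⊆ A: ∅; union → int = ∅
complement {3,4,2}; its interior {3,4,2}; cl(A) = X∖{3,4,2} = {0,1}
boundary = {0,1} ∖ ∅ = {0,1}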